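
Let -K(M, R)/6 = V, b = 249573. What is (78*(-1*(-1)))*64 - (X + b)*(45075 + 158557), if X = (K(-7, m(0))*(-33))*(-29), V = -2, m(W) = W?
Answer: -53159554032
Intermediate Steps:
K(M, R) = 12 (K(M, R) = -6*(-2) = 12)
X = 11484 (X = (12*(-33))*(-29) = -396*(-29) = 11484)
(78*(-1*(-1)))*64 - (X + b)*(45075 + 158557) = (78*(-1*(-1)))*64 - (11484 + 249573)*(45075 + 158557) = (78*1)*64 - 261057*203632 = 78*64 - 1*53159559024 = 4992 - 53159559024 = -53159554032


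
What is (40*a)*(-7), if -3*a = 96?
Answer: 8960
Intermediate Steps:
a = -32 (a = -⅓*96 = -32)
(40*a)*(-7) = (40*(-32))*(-7) = -1280*(-7) = 8960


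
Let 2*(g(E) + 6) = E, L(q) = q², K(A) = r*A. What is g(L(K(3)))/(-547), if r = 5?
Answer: -213/1094 ≈ -0.19470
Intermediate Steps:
K(A) = 5*A
g(E) = -6 + E/2
g(L(K(3)))/(-547) = (-6 + (5*3)²/2)/(-547) = (-6 + (½)*15²)*(-1/547) = (-6 + (½)*225)*(-1/547) = (-6 + 225/2)*(-1/547) = (213/2)*(-1/547) = -213/1094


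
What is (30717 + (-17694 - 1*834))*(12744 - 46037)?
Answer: -405808377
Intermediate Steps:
(30717 + (-17694 - 1*834))*(12744 - 46037) = (30717 + (-17694 - 834))*(-33293) = (30717 - 18528)*(-33293) = 12189*(-33293) = -405808377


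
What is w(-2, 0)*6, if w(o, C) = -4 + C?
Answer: -24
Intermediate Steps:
w(-2, 0)*6 = (-4 + 0)*6 = -4*6 = -24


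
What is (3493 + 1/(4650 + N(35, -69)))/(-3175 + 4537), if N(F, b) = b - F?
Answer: 15879179/6191652 ≈ 2.5646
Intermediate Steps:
(3493 + 1/(4650 + N(35, -69)))/(-3175 + 4537) = (3493 + 1/(4650 + (-69 - 1*35)))/(-3175 + 4537) = (3493 + 1/(4650 + (-69 - 35)))/1362 = (3493 + 1/(4650 - 104))*(1/1362) = (3493 + 1/4546)*(1/1362) = (15879179/4546)*(1/1362) = 15879179/6191652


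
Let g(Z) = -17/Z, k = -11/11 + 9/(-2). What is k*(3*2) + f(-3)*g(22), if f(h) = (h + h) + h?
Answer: -573/22 ≈ -26.045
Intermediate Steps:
f(h) = 3*h (f(h) = 2*h + h = 3*h)
k = -11/2 (k = -11*1/11 + 9*(-1/2) = -1 - 9/2 = -11/2 ≈ -5.5000)
k*(3*2) + f(-3)*g(22) = -33*2/2 + (3*(-3))*(-17/22) = -11/2*6 - (-153)/22 = -33 - 9*(-17/22) = -33 + 153/22 = -573/22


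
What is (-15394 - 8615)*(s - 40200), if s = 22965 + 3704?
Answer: 324865779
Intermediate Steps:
s = 26669
(-15394 - 8615)*(s - 40200) = (-15394 - 8615)*(26669 - 40200) = -24009*(-13531) = 324865779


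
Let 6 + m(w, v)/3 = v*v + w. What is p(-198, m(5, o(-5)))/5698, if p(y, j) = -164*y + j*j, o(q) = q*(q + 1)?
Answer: 1465281/5698 ≈ 257.16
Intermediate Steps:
o(q) = q*(1 + q)
m(w, v) = -18 + 3*w + 3*v**2 (m(w, v) = -18 + 3*(v*v + w) = -18 + 3*(v**2 + w) = -18 + 3*(w + v**2) = -18 + (3*w + 3*v**2) = -18 + 3*w + 3*v**2)
p(y, j) = j**2 - 164*y (p(y, j) = -164*y + j**2 = j**2 - 164*y)
p(-198, m(5, o(-5)))/5698 = ((-18 + 3*5 + 3*(-5*(1 - 5))**2)**2 - 164*(-198))/5698 = ((-18 + 15 + 3*(-5*(-4))**2)**2 + 32472)*(1/5698) = ((-18 + 15 + 3*20**2)**2 + 32472)*(1/5698) = ((-18 + 15 + 3*400)**2 + 32472)*(1/5698) = ((-18 + 15 + 1200)**2 + 32472)*(1/5698) = (1197**2 + 32472)*(1/5698) = (1432809 + 32472)*(1/5698) = 1465281*(1/5698) = 1465281/5698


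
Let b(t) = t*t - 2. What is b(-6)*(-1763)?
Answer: -59942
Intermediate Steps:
b(t) = -2 + t² (b(t) = t² - 2 = -2 + t²)
b(-6)*(-1763) = (-2 + (-6)²)*(-1763) = (-2 + 36)*(-1763) = 34*(-1763) = -59942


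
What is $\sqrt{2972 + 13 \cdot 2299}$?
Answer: $3 \sqrt{3651} \approx 181.27$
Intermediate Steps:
$\sqrt{2972 + 13 \cdot 2299} = \sqrt{2972 + 29887} = \sqrt{32859} = 3 \sqrt{3651}$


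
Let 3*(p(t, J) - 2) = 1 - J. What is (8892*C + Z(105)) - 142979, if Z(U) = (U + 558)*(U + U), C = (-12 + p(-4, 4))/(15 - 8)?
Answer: -124055/7 ≈ -17722.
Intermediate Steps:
p(t, J) = 7/3 - J/3 (p(t, J) = 2 + (1 - J)/3 = 2 + (⅓ - J/3) = 7/3 - J/3)
C = -11/7 (C = (-12 + (7/3 - ⅓*4))/(15 - 8) = (-12 + (7/3 - 4/3))/7 = (-12 + 1)*(⅐) = -11*⅐ = -11/7 ≈ -1.5714)
Z(U) = 2*U*(558 + U) (Z(U) = (558 + U)*(2*U) = 2*U*(558 + U))
(8892*C + Z(105)) - 142979 = (8892*(-11/7) + 2*105*(558 + 105)) - 142979 = (-97812/7 + 2*105*663) - 142979 = (-97812/7 + 139230) - 142979 = 876798/7 - 142979 = -124055/7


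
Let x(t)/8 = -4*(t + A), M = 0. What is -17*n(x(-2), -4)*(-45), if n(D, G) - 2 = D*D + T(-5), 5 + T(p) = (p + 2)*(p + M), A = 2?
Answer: 9180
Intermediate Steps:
T(p) = -5 + p*(2 + p) (T(p) = -5 + (p + 2)*(p + 0) = -5 + (2 + p)*p = -5 + p*(2 + p))
x(t) = -64 - 32*t (x(t) = 8*(-4*(t + 2)) = 8*(-4*(2 + t)) = 8*(-8 - 4*t) = -64 - 32*t)
n(D, G) = 12 + D² (n(D, G) = 2 + (D*D + (-5 + (-5)² + 2*(-5))) = 2 + (D² + (-5 + 25 - 10)) = 2 + (D² + 10) = 2 + (10 + D²) = 12 + D²)
-17*n(x(-2), -4)*(-45) = -17*(12 + (-64 - 32*(-2))²)*(-45) = -17*(12 + (-64 + 64)²)*(-45) = -17*(12 + 0²)*(-45) = -17*(12 + 0)*(-45) = -17*12*(-45) = -204*(-45) = 9180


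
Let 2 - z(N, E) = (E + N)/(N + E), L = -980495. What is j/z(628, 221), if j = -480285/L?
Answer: 96057/196099 ≈ 0.48984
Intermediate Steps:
z(N, E) = 1 (z(N, E) = 2 - (E + N)/(N + E) = 2 - (E + N)/(E + N) = 2 - 1*1 = 2 - 1 = 1)
j = 96057/196099 (j = -480285/(-980495) = -480285*(-1/980495) = 96057/196099 ≈ 0.48984)
j/z(628, 221) = (96057/196099)/1 = (96057/196099)*1 = 96057/196099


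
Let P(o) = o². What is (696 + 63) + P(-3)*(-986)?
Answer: -8115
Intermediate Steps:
(696 + 63) + P(-3)*(-986) = (696 + 63) + (-3)²*(-986) = 759 + 9*(-986) = 759 - 8874 = -8115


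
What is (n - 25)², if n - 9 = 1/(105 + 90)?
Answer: 9728161/38025 ≈ 255.84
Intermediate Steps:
n = 1756/195 (n = 9 + 1/(105 + 90) = 9 + 1/195 = 1756/195 ≈ 9.0051)
(n - 25)² = (1756/195 - 25)² = (-3119/195)² = 9728161/38025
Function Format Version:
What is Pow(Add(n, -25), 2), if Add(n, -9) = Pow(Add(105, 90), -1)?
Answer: Rational(9728161, 38025) ≈ 255.84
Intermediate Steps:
n = Rational(1756, 195) (n = Add(9, Pow(Add(105, 90), -1)) = Add(9, Pow(195, -1)) = Add(9, Rational(1, 195)) = Rational(1756, 195) ≈ 9.0051)
Pow(Add(n, -25), 2) = Pow(Add(Rational(1756, 195), -25), 2) = Pow(Rational(-3119, 195), 2) = Rational(9728161, 38025)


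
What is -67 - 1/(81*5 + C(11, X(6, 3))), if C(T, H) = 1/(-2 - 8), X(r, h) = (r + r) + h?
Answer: -271293/4049 ≈ -67.002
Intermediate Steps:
X(r, h) = h + 2*r (X(r, h) = 2*r + h = h + 2*r)
C(T, H) = -1/10 (C(T, H) = 1/(-10) = -1/10)
-67 - 1/(81*5 + C(11, X(6, 3))) = -67 - 1/(81*5 - 1/10) = -67 - 1/(405 - 1/10) = -67 - 1/4049/10 = -67 - 1*10/4049 = -67 - 10/4049 = -271293/4049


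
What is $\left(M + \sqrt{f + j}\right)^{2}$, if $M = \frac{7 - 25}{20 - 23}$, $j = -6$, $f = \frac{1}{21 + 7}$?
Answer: $\frac{\left(84 + i \sqrt{1169}\right)^{2}}{196} \approx 30.036 + 29.306 i$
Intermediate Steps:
$f = \frac{1}{28} \approx 0.035714$
$M = 6$ ($M = - \frac{18}{-3} = \left(-18\right) \left(- \frac{1}{3}\right) = 6$)
$\left(M + \sqrt{f + j}\right)^{2} = \left(6 + \sqrt{\frac{1}{28} - 6}\right)^{2} = \left(6 + \sqrt{- \frac{167}{28}}\right)^{2} = \left(6 + \frac{i \sqrt{1169}}{14}\right)^{2}$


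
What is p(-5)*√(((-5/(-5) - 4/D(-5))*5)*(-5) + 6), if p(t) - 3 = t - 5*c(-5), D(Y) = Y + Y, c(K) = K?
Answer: 23*I*√29 ≈ 123.86*I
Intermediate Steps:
D(Y) = 2*Y
p(t) = 28 + t (p(t) = 3 + (t - 5*(-5)) = 3 + (t + 25) = 3 + (25 + t) = 28 + t)
p(-5)*√(((-5/(-5) - 4/D(-5))*5)*(-5) + 6) = (28 - 5)*√(((-5/(-5) - 4/(2*(-5)))*5)*(-5) + 6) = 23*√(((-5*(-⅕) - 4/(-10))*5)*(-5) + 6) = 23*√(((1 - 4*(-⅒))*5)*(-5) + 6) = 23*√(((1 + ⅖)*5)*(-5) + 6) = 23*√(((7/5)*5)*(-5) + 6) = 23*√(7*(-5) + 6) = 23*√(-35 + 6) = 23*√(-29) = 23*(I*√29) = 23*I*√29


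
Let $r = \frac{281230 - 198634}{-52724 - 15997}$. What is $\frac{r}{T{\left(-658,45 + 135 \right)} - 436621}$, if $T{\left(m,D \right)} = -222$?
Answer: $\frac{27532}{10006762601} \approx 2.7513 \cdot 10^{-6}$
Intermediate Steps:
$r = - \frac{27532}{22907}$ ($r = \frac{82596}{-68721} = 82596 \left(- \frac{1}{68721}\right) = - \frac{27532}{22907} \approx -1.2019$)
$\frac{r}{T{\left(-658,45 + 135 \right)} - 436621} = - \frac{27532}{22907 \left(-222 - 436621\right)} = - \frac{27532}{22907 \left(-436843\right)} = \left(- \frac{27532}{22907}\right) \left(- \frac{1}{436843}\right) = \frac{27532}{10006762601}$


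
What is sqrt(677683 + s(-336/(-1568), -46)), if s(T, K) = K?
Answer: 3*sqrt(75293) ≈ 823.19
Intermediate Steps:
sqrt(677683 + s(-336/(-1568), -46)) = sqrt(677683 - 46) = sqrt(677637) = 3*sqrt(75293)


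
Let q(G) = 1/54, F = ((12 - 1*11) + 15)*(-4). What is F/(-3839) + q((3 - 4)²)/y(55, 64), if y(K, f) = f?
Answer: 225023/13267584 ≈ 0.016960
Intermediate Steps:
F = -64 (F = ((12 - 11) + 15)*(-4) = (1 + 15)*(-4) = 16*(-4) = -64)
q(G) = 1/54
F/(-3839) + q((3 - 4)²)/y(55, 64) = -64/(-3839) + (1/54)/64 = -64*(-1/3839) + (1/54)*(1/64) = 64/3839 + 1/3456 = 225023/13267584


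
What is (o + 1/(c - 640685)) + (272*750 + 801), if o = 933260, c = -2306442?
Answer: 3354010300746/2947127 ≈ 1.1381e+6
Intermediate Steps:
(o + 1/(c - 640685)) + (272*750 + 801) = (933260 + 1/(-2306442 - 640685)) + (272*750 + 801) = (933260 + 1/(-2947127)) + (204000 + 801) = (933260 - 1/2947127) + 204801 = 2750435744019/2947127 + 204801 = 3354010300746/2947127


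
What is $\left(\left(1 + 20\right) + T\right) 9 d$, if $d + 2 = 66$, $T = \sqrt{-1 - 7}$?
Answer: $12096 + 1152 i \sqrt{2} \approx 12096.0 + 1629.2 i$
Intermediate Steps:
$T = 2 i \sqrt{2}$ ($T = \sqrt{-8} = 2 i \sqrt{2} \approx 2.8284 i$)
$d = 64$ ($d = -2 + 66 = 64$)
$\left(\left(1 + 20\right) + T\right) 9 d = \left(\left(1 + 20\right) + 2 i \sqrt{2}\right) 9 \cdot 64 = \left(21 + 2 i \sqrt{2}\right) 9 \cdot 64 = \left(189 + 18 i \sqrt{2}\right) 64 = 12096 + 1152 i \sqrt{2}$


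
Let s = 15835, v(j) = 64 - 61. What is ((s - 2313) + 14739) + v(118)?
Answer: 28264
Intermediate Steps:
v(j) = 3
((s - 2313) + 14739) + v(118) = ((15835 - 2313) + 14739) + 3 = (13522 + 14739) + 3 = 28261 + 3 = 28264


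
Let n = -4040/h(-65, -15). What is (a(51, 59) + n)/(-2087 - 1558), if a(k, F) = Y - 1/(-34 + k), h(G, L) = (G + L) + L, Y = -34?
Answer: -547/235467 ≈ -0.0023230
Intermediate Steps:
h(G, L) = G + 2*L
a(k, F) = -34 - 1/(-34 + k)
n = 808/19 (n = -4040/(-65 + 2*(-15)) = -4040/(-65 - 30) = -4040/(-95) = -4040*(-1/95) = 808/19 ≈ 42.526)
(a(51, 59) + n)/(-2087 - 1558) = ((1155 - 34*51)/(-34 + 51) + 808/19)/(-2087 - 1558) = ((1155 - 1734)/17 + 808/19)/(-3645) = ((1/17)*(-579) + 808/19)*(-1/3645) = (-579/17 + 808/19)*(-1/3645) = (2735/323)*(-1/3645) = -547/235467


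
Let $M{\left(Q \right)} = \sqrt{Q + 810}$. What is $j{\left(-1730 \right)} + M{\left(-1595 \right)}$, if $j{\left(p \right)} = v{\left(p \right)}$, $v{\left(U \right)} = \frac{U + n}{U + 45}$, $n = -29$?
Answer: $\frac{1759}{1685} + i \sqrt{785} \approx 1.0439 + 28.018 i$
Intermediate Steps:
$v{\left(U \right)} = \frac{-29 + U}{45 + U}$ ($v{\left(U \right)} = \frac{U - 29}{U + 45} = \frac{-29 + U}{45 + U}$)
$M{\left(Q \right)} = \sqrt{810 + Q}$
$j{\left(p \right)} = \frac{-29 + p}{45 + p}$
$j{\left(-1730 \right)} + M{\left(-1595 \right)} = \frac{-29 - 1730}{45 - 1730} + \sqrt{810 - 1595} = \frac{1}{-1685} \left(-1759\right) + \sqrt{-785} = \left(- \frac{1}{1685}\right) \left(-1759\right) + i \sqrt{785} = \frac{1759}{1685} + i \sqrt{785}$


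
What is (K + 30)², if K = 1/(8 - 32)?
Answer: 516961/576 ≈ 897.50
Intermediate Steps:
K = -1/24 (K = 1/(-24) = -1/24 ≈ -0.041667)
(K + 30)² = (-1/24 + 30)² = (719/24)² = 516961/576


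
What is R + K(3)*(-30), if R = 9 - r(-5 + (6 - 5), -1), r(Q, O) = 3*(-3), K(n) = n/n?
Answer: -12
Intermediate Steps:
K(n) = 1
r(Q, O) = -9
R = 18 (R = 9 - 1*(-9) = 9 + 9 = 18)
R + K(3)*(-30) = 18 + 1*(-30) = 18 - 30 = -12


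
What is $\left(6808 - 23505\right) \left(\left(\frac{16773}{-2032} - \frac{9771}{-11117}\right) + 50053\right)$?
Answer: $- \frac{18876256469035111}{22589744} \approx -8.3561 \cdot 10^{8}$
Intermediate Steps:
$\left(6808 - 23505\right) \left(\left(\frac{16773}{-2032} - \frac{9771}{-11117}\right) + 50053\right) = - 16697 \left(\left(16773 \left(- \frac{1}{2032}\right) - - \frac{9771}{11117}\right) + 50053\right) = - 16697 \left(\left(- \frac{16773}{2032} + \frac{9771}{11117}\right) + 50053\right) = - 16697 \left(- \frac{166610769}{22589744} + 50053\right) = \left(-16697\right) \frac{1130517845663}{22589744} = - \frac{18876256469035111}{22589744}$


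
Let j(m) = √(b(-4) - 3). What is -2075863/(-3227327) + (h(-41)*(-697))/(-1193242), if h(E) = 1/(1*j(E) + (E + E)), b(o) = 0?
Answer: 8331320540851342/12952778374524709 - 697*I*√3/8026938934 ≈ 0.64321 - 1.504e-7*I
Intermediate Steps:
j(m) = I*√3 (j(m) = √(0 - 3) = √(-3) = I*√3)
h(E) = 1/(2*E + I*√3) (h(E) = 1/(1*(I*√3) + (E + E)) = 1/(I*√3 + 2*E) = 1/(2*E + I*√3))
-2075863/(-3227327) + (h(-41)*(-697))/(-1193242) = -2075863/(-3227327) + (-697/(2*(-41) + I*√3))/(-1193242) = -2075863*(-1/3227327) + (-697/(-82 + I*√3))*(-1/1193242) = 2075863/3227327 - 697/(-82 + I*√3)*(-1/1193242) = 2075863/3227327 + 697/(1193242*(-82 + I*√3))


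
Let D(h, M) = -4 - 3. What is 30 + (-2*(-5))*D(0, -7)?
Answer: -40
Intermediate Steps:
D(h, M) = -7
30 + (-2*(-5))*D(0, -7) = 30 - 2*(-5)*(-7) = 30 + 10*(-7) = 30 - 70 = -40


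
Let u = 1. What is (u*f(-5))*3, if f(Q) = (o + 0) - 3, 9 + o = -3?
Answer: -45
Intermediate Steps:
o = -12 (o = -9 - 3 = -12)
f(Q) = -15 (f(Q) = (-12 + 0) - 3 = -12 - 3 = -15)
(u*f(-5))*3 = (1*(-15))*3 = -15*3 = -45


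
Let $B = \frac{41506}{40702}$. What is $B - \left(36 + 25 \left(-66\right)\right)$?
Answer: $\frac{32867267}{20351} \approx 1615.0$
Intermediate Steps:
$B = \frac{20753}{20351}$ ($B = 41506 \cdot \frac{1}{40702} = \frac{20753}{20351} \approx 1.0198$)
$B - \left(36 + 25 \left(-66\right)\right) = \frac{20753}{20351} - \left(36 + 25 \left(-66\right)\right) = \frac{20753}{20351} - \left(36 - 1650\right) = \frac{20753}{20351} - -1614 = \frac{20753}{20351} + 1614 = \frac{32867267}{20351}$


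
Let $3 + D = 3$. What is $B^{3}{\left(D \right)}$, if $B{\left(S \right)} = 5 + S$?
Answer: $125$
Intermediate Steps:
$D = 0$ ($D = -3 + 3 = 0$)
$B^{3}{\left(D \right)} = \left(5 + 0\right)^{3} = 5^{3} = 125$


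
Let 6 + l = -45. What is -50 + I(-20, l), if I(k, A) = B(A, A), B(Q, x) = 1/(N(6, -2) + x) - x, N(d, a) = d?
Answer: 44/45 ≈ 0.97778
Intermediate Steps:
l = -51 (l = -6 - 45 = -51)
B(Q, x) = 1/(6 + x) - x
I(k, A) = (1 - A² - 6*A)/(6 + A)
-50 + I(-20, l) = -50 + (1 - 1*(-51)² - 6*(-51))/(6 - 51) = -50 + (1 - 1*2601 + 306)/(-45) = -50 - (1 - 2601 + 306)/45 = -50 - 1/45*(-2294) = -50 + 2294/45 = 44/45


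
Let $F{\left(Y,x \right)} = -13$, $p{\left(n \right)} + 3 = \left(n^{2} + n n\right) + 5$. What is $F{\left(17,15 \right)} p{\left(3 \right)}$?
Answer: $-260$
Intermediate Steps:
$p{\left(n \right)} = 2 + 2 n^{2}$ ($p{\left(n \right)} = -3 + \left(\left(n^{2} + n n\right) + 5\right) = -3 + \left(\left(n^{2} + n^{2}\right) + 5\right) = -3 + \left(2 n^{2} + 5\right) = -3 + \left(5 + 2 n^{2}\right) = 2 + 2 n^{2}$)
$F{\left(17,15 \right)} p{\left(3 \right)} = - 13 \left(2 + 2 \cdot 3^{2}\right) = - 13 \left(2 + 2 \cdot 9\right) = - 13 \left(2 + 18\right) = \left(-13\right) 20 = -260$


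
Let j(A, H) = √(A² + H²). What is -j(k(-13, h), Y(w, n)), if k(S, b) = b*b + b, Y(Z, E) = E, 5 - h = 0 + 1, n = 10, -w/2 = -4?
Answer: -10*√5 ≈ -22.361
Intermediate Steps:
w = 8 (w = -2*(-4) = 8)
h = 4 (h = 5 - (0 + 1) = 5 - 1*1 = 5 - 1 = 4)
k(S, b) = b + b² (k(S, b) = b² + b = b + b²)
-j(k(-13, h), Y(w, n)) = -√((4*(1 + 4))² + 10²) = -√((4*5)² + 100) = -√(20² + 100) = -√(400 + 100) = -√500 = -10*√5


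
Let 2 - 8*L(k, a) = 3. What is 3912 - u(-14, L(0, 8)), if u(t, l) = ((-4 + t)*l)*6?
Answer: 7797/2 ≈ 3898.5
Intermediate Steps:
L(k, a) = -⅛ (L(k, a) = ¼ - ⅛*3 = ¼ - 3/8 = -⅛)
u(t, l) = 6*l*(-4 + t) (u(t, l) = (l*(-4 + t))*6 = 6*l*(-4 + t))
3912 - u(-14, L(0, 8)) = 3912 - 6*(-1)*(-4 - 14)/8 = 3912 - 6*(-1)*(-18)/8 = 3912 - 1*27/2 = 3912 - 27/2 = 7797/2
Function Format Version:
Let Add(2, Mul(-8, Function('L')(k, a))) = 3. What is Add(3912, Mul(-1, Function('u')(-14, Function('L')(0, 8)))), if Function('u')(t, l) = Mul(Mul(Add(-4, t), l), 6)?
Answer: Rational(7797, 2) ≈ 3898.5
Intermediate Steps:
Function('L')(k, a) = Rational(-1, 8) (Function('L')(k, a) = Add(Rational(1, 4), Mul(Rational(-1, 8), 3)) = Add(Rational(1, 4), Rational(-3, 8)) = Rational(-1, 8))
Function('u')(t, l) = Mul(6, l, Add(-4, t)) (Function('u')(t, l) = Mul(Mul(l, Add(-4, t)), 6) = Mul(6, l, Add(-4, t)))
Add(3912, Mul(-1, Function('u')(-14, Function('L')(0, 8)))) = Add(3912, Mul(-1, Mul(6, Rational(-1, 8), Add(-4, -14)))) = Add(3912, Mul(-1, Mul(6, Rational(-1, 8), -18))) = Add(3912, Mul(-1, Rational(27, 2))) = Add(3912, Rational(-27, 2)) = Rational(7797, 2)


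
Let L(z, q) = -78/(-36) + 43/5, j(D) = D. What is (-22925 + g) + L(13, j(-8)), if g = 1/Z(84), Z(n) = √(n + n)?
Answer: -687427/30 + √42/84 ≈ -22914.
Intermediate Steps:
Z(n) = √2*√n (Z(n) = √(2*n) = √2*√n)
g = √42/84 (g = 1/(√2*√84) = 1/(√2*(2*√21)) = 1/(2*√42) = √42/84 ≈ 0.077152)
L(z, q) = 323/30 (L(z, q) = -78*(-1/36) + 43*(⅕) = 13/6 + 43/5 = 323/30)
(-22925 + g) + L(13, j(-8)) = (-22925 + √42/84) + 323/30 = -687427/30 + √42/84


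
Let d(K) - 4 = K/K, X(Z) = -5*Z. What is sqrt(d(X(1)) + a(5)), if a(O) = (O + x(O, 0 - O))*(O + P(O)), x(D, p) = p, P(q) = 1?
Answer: sqrt(5) ≈ 2.2361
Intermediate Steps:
a(O) = 0 (a(O) = (O + (0 - O))*(O + 1) = (O - O)*(1 + O) = 0*(1 + O) = 0)
d(K) = 5 (d(K) = 4 + K/K = 4 + 1 = 5)
sqrt(d(X(1)) + a(5)) = sqrt(5 + 0) = sqrt(5)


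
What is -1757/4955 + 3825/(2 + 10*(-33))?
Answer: -19529171/1625240 ≈ -12.016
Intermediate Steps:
-1757/4955 + 3825/(2 + 10*(-33)) = -1757*1/4955 + 3825/(2 - 330) = -1757/4955 + 3825/(-328) = -1757/4955 + 3825*(-1/328) = -1757/4955 - 3825/328 = -19529171/1625240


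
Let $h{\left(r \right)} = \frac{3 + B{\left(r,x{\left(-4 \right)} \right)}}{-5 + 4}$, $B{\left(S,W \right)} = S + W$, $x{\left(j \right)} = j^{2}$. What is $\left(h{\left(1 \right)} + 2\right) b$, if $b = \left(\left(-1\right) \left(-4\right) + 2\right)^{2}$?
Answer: $-648$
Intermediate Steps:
$h{\left(r \right)} = -19 - r$ ($h{\left(r \right)} = \frac{3 + \left(r + \left(-4\right)^{2}\right)}{-5 + 4} = \frac{3 + \left(r + 16\right)}{-1} = \left(3 + \left(16 + r\right)\right) \left(-1\right) = \left(19 + r\right) \left(-1\right) = -19 - r$)
$b = 36$ ($b = \left(4 + 2\right)^{2} = 6^{2} = 36$)
$\left(h{\left(1 \right)} + 2\right) b = \left(\left(-19 - 1\right) + 2\right) 36 = \left(-20 + 2\right) 36 = \left(-18\right) 36 = -648$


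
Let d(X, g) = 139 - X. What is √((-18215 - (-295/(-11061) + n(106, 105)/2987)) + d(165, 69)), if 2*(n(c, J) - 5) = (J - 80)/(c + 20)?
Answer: I*√433632785949042481081/154182966 ≈ 135.06*I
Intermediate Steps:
n(c, J) = 5 + (-80 + J)/(2*(20 + c)) (n(c, J) = 5 + ((J - 80)/(c + 20))/2 = 5 + ((-80 + J)/(20 + c))/2 = 5 + (-80 + J)/(2*(20 + c)))
√((-18215 - (-295/(-11061) + n(106, 105)/2987)) + d(165, 69)) = √((-18215 - (-295/(-11061) + ((120 + 105 + 10*106)/(2*(20 + 106)))/2987)) + (139 - 1*165)) = √((-18215 - (-295*(-1/11061) + ((½)*(120 + 105 + 1060)/126)*(1/2987))) + (139 - 165)) = √((-18215 - (295/11061 + ((½)*(1/126)*1285)*(1/2987))) - 26) = √((-18215 - (295/11061 + (1285/252)*(1/2987))) - 26) = √((-18215 - (295/11061 + 1285/752724)) - 26) = √((-18215 - 1*26251885/925097796) - 26) = √((-18215 - 26251885/925097796) - 26) = √(-16850682606025/925097796 - 26) = √(-16874735148721/925097796) = I*√433632785949042481081/154182966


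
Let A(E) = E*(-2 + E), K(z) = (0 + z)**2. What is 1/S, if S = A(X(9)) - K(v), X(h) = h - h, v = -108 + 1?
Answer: -1/11449 ≈ -8.7344e-5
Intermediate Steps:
v = -107
K(z) = z**2
X(h) = 0
S = -11449 (S = 0*(-2 + 0) - 1*(-107)**2 = 0*(-2) - 1*11449 = 0 - 11449 = -11449)
1/S = 1/(-11449) = -1/11449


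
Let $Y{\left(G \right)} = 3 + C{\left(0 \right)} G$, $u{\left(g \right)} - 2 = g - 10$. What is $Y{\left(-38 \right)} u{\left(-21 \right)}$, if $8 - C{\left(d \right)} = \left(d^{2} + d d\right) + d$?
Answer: $8729$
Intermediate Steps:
$u{\left(g \right)} = -8 + g$ ($u{\left(g \right)} = 2 + \left(g - 10\right) = 2 + \left(-10 + g\right) = -8 + g$)
$C{\left(d \right)} = 8 - d - 2 d^{2}$ ($C{\left(d \right)} = 8 - \left(\left(d^{2} + d d\right) + d\right) = 8 - \left(\left(d^{2} + d^{2}\right) + d\right) = 8 - \left(2 d^{2} + d\right) = 8 - \left(d + 2 d^{2}\right) = 8 - d - 2 d^{2}$)
$Y{\left(G \right)} = 3 + 8 G$ ($Y{\left(G \right)} = 3 + \left(8 - 0 - 2 \cdot 0^{2}\right) G = 3 + \left(8 + 0 - 0\right) G = 3 + \left(8 + 0 + 0\right) G = 3 + 8 G$)
$Y{\left(-38 \right)} u{\left(-21 \right)} = \left(3 + 8 \left(-38\right)\right) \left(-8 - 21\right) = \left(3 - 304\right) \left(-29\right) = \left(-301\right) \left(-29\right) = 8729$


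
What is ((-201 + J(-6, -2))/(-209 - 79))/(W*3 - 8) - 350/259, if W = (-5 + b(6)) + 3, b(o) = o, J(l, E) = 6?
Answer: -16795/14208 ≈ -1.1821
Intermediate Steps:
W = 4 (W = (-5 + 6) + 3 = 1 + 3 = 4)
((-201 + J(-6, -2))/(-209 - 79))/(W*3 - 8) - 350/259 = ((-201 + 6)/(-209 - 79))/(4*3 - 8) - 350/259 = (-195/(-288))/(12 - 8) - 350*1/259 = -195*(-1/288)/4 - 50/37 = (65/96)*(¼) - 50/37 = 65/384 - 50/37 = -16795/14208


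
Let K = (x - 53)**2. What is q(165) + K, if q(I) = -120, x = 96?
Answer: 1729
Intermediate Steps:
K = 1849 (K = (96 - 53)**2 = 43**2 = 1849)
q(165) + K = -120 + 1849 = 1729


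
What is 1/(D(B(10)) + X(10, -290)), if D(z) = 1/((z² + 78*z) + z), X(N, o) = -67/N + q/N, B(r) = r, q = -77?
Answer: -178/2563 ≈ -0.069450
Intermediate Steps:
X(N, o) = -144/N (X(N, o) = -67/N - 77/N = -144/N)
D(z) = 1/(z² + 79*z)
1/(D(B(10)) + X(10, -290)) = 1/(1/(10*(79 + 10)) - 144/10) = 1/((⅒)/89 - 144*⅒) = 1/((⅒)*(1/89) - 72/5) = 1/(1/890 - 72/5) = 1/(-2563/178) = -178/2563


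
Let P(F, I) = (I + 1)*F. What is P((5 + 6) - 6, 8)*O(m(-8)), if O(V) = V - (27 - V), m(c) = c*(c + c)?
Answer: 10305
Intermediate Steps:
P(F, I) = F*(1 + I) (P(F, I) = (1 + I)*F = F*(1 + I))
m(c) = 2*c**2 (m(c) = c*(2*c) = 2*c**2)
O(V) = -27 + 2*V (O(V) = V + (-27 + V) = -27 + 2*V)
P((5 + 6) - 6, 8)*O(m(-8)) = (((5 + 6) - 6)*(1 + 8))*(-27 + 2*(2*(-8)**2)) = ((11 - 6)*9)*(-27 + 2*(2*64)) = (5*9)*(-27 + 2*128) = 45*(-27 + 256) = 45*229 = 10305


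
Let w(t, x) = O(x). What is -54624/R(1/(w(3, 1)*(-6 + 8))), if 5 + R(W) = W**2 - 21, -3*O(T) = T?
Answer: 218496/95 ≈ 2300.0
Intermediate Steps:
O(T) = -T/3
w(t, x) = -x/3
R(W) = -26 + W**2 (R(W) = -5 + (W**2 - 21) = -5 + (-21 + W**2) = -26 + W**2)
-54624/R(1/(w(3, 1)*(-6 + 8))) = -54624/(-26 + (1/((-1/3*1)*(-6 + 8)))**2) = -54624/(-26 + (1/(-1/3*2))**2) = -54624/(-26 + (1/(-2/3))**2) = -54624/(-26 + (-3/2)**2) = -54624/(-26 + 9/4) = -54624/(-95/4) = -54624*(-4/95) = 218496/95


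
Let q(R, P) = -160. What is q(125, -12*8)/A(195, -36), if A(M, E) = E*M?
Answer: 8/351 ≈ 0.022792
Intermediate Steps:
q(125, -12*8)/A(195, -36) = -160/((-36*195)) = -160/(-7020) = -160*(-1/7020) = 8/351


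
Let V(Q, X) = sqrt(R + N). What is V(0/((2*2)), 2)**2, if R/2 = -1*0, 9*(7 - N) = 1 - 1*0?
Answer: 62/9 ≈ 6.8889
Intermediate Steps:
N = 62/9 (N = 7 - (1 - 1*0)/9 = 7 - (1 + 0)/9 = 7 - 1/9*1 = 7 - 1/9 = 62/9 ≈ 6.8889)
R = 0 (R = 2*(-1*0) = 2*0 = 0)
V(Q, X) = sqrt(62)/3 (V(Q, X) = sqrt(0 + 62/9) = sqrt(62/9) = sqrt(62)/3)
V(0/((2*2)), 2)**2 = (sqrt(62)/3)**2 = 62/9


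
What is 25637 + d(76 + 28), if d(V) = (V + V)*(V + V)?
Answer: 68901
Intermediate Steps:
d(V) = 4*V² (d(V) = (2*V)*(2*V) = 4*V²)
25637 + d(76 + 28) = 25637 + 4*(76 + 28)² = 25637 + 4*104² = 25637 + 4*10816 = 25637 + 43264 = 68901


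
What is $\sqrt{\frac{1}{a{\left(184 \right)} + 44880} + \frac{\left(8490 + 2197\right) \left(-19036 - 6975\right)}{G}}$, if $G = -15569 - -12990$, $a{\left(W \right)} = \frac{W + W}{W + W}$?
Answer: $\frac{2 \sqrt{361018335258077734326}}{115748099} \approx 328.31$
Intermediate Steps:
$a{\left(W \right)} = 1$ ($a{\left(W \right)} = \frac{2 W}{2 W} = 2 W \frac{1}{2 W} = 1$)
$G = -2579$ ($G = -15569 + 12990 = -2579$)
$\sqrt{\frac{1}{a{\left(184 \right)} + 44880} + \frac{\left(8490 + 2197\right) \left(-19036 - 6975\right)}{G}} = \sqrt{\frac{1}{1 + 44880} + \frac{\left(8490 + 2197\right) \left(-19036 - 6975\right)}{-2579}} = \sqrt{\frac{1}{44881} + 10687 \left(-26011\right) \left(- \frac{1}{2579}\right)} = \sqrt{\frac{1}{44881} - - \frac{277979557}{2579}} = \sqrt{\frac{1}{44881} + \frac{277979557}{2579}} = \sqrt{\frac{12476000500296}{115748099}} = \frac{2 \sqrt{361018335258077734326}}{115748099}$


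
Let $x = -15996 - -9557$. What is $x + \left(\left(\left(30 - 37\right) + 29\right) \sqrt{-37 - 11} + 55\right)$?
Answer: $-6384 + 88 i \sqrt{3} \approx -6384.0 + 152.42 i$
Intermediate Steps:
$x = -6439$ ($x = -15996 + 9557 = -6439$)
$x + \left(\left(\left(30 - 37\right) + 29\right) \sqrt{-37 - 11} + 55\right) = -6439 + \left(\left(\left(30 - 37\right) + 29\right) \sqrt{-37 - 11} + 55\right) = -6439 + \left(\left(-7 + 29\right) \sqrt{-48} + 55\right) = -6439 + \left(22 \cdot 4 i \sqrt{3} + 55\right) = -6439 + \left(88 i \sqrt{3} + 55\right) = -6439 + \left(55 + 88 i \sqrt{3}\right) = -6384 + 88 i \sqrt{3}$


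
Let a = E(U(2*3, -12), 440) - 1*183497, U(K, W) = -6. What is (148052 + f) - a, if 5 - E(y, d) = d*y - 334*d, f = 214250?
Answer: 396194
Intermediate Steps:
E(y, d) = 5 + 334*d - d*y (E(y, d) = 5 - (d*y - 334*d) = 5 - (-334*d + d*y) = 5 + (334*d - d*y) = 5 + 334*d - d*y)
a = -33892 (a = (5 + 334*440 - 1*440*(-6)) - 1*183497 = (5 + 146960 + 2640) - 183497 = 149605 - 183497 = -33892)
(148052 + f) - a = (148052 + 214250) - 1*(-33892) = 362302 + 33892 = 396194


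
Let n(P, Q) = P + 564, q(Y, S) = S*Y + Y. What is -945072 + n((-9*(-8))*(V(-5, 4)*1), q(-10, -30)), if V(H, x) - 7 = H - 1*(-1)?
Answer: -944292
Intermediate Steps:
V(H, x) = 8 + H (V(H, x) = 7 + (H - 1*(-1)) = 7 + (H + 1) = 7 + (1 + H) = 8 + H)
q(Y, S) = Y + S*Y
n(P, Q) = 564 + P
-945072 + n((-9*(-8))*(V(-5, 4)*1), q(-10, -30)) = -945072 + (564 + (-9*(-8))*((8 - 5)*1)) = -945072 + (564 + 72*(3*1)) = -945072 + (564 + 72*3) = -945072 + (564 + 216) = -945072 + 780 = -944292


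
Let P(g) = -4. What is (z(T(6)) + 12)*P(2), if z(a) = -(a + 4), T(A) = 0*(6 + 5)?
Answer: -32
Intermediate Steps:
T(A) = 0 (T(A) = 0*11 = 0)
z(a) = -4 - a (z(a) = -(4 + a) = -4 - a)
(z(T(6)) + 12)*P(2) = ((-4 - 1*0) + 12)*(-4) = ((-4 + 0) + 12)*(-4) = (-4 + 12)*(-4) = 8*(-4) = -32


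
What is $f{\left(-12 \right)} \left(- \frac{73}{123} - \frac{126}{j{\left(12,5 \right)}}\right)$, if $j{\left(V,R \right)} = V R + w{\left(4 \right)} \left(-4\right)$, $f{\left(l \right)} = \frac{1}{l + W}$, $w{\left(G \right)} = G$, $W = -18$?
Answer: $\frac{1871}{16236} \approx 0.11524$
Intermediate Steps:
$f{\left(l \right)} = \frac{1}{-18 + l}$ ($f{\left(l \right)} = \frac{1}{l - 18} = \frac{1}{-18 + l}$)
$j{\left(V,R \right)} = -16 + R V$ ($j{\left(V,R \right)} = V R + 4 \left(-4\right) = R V - 16 = -16 + R V$)
$f{\left(-12 \right)} \left(- \frac{73}{123} - \frac{126}{j{\left(12,5 \right)}}\right) = \frac{- \frac{73}{123} - \frac{126}{-16 + 5 \cdot 12}}{-18 - 12} = \frac{\left(-73\right) \frac{1}{123} - \frac{126}{-16 + 60}}{-30} = - \frac{- \frac{73}{123} - \frac{126}{44}}{30} = - \frac{- \frac{73}{123} - \frac{63}{22}}{30} = \left(- \frac{1}{30}\right) \left(- \frac{9355}{2706}\right) = \frac{1871}{16236}$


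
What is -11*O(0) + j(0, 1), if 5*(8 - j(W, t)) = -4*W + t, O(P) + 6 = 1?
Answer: 314/5 ≈ 62.800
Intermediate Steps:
O(P) = -5 (O(P) = -6 + 1 = -5)
j(W, t) = 8 - t/5 + 4*W/5 (j(W, t) = 8 - (-4*W + t)/5 = 8 - (t - 4*W)/5 = 8 + (-t/5 + 4*W/5) = 8 - t/5 + 4*W/5)
-11*O(0) + j(0, 1) = -11*(-5) + (8 - ⅕*1 + (⅘)*0) = 55 + (8 - ⅕ + 0) = 55 + 39/5 = 314/5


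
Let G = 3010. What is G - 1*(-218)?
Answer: 3228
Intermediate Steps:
G - 1*(-218) = 3010 - 1*(-218) = 3010 + 218 = 3228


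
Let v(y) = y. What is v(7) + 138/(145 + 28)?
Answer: 1349/173 ≈ 7.7977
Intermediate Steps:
v(7) + 138/(145 + 28) = 7 + 138/(145 + 28) = 7 + 138/173 = 1349/173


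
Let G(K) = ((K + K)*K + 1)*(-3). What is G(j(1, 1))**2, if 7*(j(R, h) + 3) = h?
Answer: 6487209/2401 ≈ 2701.9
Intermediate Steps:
j(R, h) = -3 + h/7
G(K) = -3 - 6*K**2 (G(K) = ((2*K)*K + 1)*(-3) = (2*K**2 + 1)*(-3) = (1 + 2*K**2)*(-3) = -3 - 6*K**2)
G(j(1, 1))**2 = (-3 - 6*(-3 + (1/7)*1)**2)**2 = (-3 - 6*(-3 + 1/7)**2)**2 = (-3 - 6*(-20/7)**2)**2 = (-3 - 6*400/49)**2 = (-3 - 2400/49)**2 = (-2547/49)**2 = 6487209/2401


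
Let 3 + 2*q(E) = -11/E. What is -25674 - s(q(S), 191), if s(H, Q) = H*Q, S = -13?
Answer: -331088/13 ≈ -25468.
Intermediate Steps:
q(E) = -3/2 - 11/(2*E) (q(E) = -3/2 + (-11/E)/2 = -3/2 - 11/(2*E))
-25674 - s(q(S), 191) = -25674 - (½)*(-11 - 3*(-13))/(-13)*191 = -25674 - (½)*(-1/13)*(-11 + 39)*191 = -25674 - (½)*(-1/13)*28*191 = -25674 - (-14)*191/13 = -25674 - 1*(-2674/13) = -25674 + 2674/13 = -331088/13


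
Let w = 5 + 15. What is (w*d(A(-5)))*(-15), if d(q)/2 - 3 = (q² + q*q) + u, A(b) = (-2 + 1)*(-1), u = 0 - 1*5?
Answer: 0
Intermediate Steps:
u = -5 (u = 0 - 5 = -5)
w = 20
A(b) = 1 (A(b) = -1*(-1) = 1)
d(q) = -4 + 4*q² (d(q) = 6 + 2*((q² + q*q) - 5) = 6 + 2*((q² + q²) - 5) = 6 + 2*(2*q² - 5) = 6 + 2*(-5 + 2*q²) = 6 + (-10 + 4*q²) = -4 + 4*q²)
(w*d(A(-5)))*(-15) = (20*(-4 + 4*1²))*(-15) = (20*(-4 + 4*1))*(-15) = (20*(-4 + 4))*(-15) = (20*0)*(-15) = 0*(-15) = 0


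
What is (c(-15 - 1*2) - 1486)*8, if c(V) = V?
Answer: -12024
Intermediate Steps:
(c(-15 - 1*2) - 1486)*8 = ((-15 - 1*2) - 1486)*8 = ((-15 - 2) - 1486)*8 = (-17 - 1486)*8 = -1503*8 = -12024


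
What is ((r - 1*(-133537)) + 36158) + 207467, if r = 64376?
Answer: 441538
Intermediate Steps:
((r - 1*(-133537)) + 36158) + 207467 = ((64376 - 1*(-133537)) + 36158) + 207467 = ((64376 + 133537) + 36158) + 207467 = (197913 + 36158) + 207467 = 234071 + 207467 = 441538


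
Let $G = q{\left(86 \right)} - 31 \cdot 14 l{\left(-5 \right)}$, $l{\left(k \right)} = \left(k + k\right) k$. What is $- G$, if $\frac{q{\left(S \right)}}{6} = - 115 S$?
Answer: $81040$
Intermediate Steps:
$q{\left(S \right)} = - 690 S$ ($q{\left(S \right)} = 6 \left(- 115 S\right) = - 690 S$)
$l{\left(k \right)} = 2 k^{2}$ ($l{\left(k \right)} = 2 k k = 2 k^{2}$)
$G = -81040$ ($G = \left(-690\right) 86 - 31 \cdot 14 \cdot 2 \left(-5\right)^{2} = -59340 - 434 \cdot 2 \cdot 25 = -59340 - 434 \cdot 50 = -59340 - 21700 = -81040$)
$- G = \left(-1\right) \left(-81040\right) = 81040$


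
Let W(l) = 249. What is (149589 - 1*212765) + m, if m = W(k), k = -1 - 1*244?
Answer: -62927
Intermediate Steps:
k = -245 (k = -1 - 244 = -245)
m = 249
(149589 - 1*212765) + m = (149589 - 1*212765) + 249 = (149589 - 212765) + 249 = -63176 + 249 = -62927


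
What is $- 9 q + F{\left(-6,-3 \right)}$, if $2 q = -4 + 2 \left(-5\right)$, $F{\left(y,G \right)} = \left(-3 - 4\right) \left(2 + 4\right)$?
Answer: $21$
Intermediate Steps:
$F{\left(y,G \right)} = -42$ ($F{\left(y,G \right)} = \left(-7\right) 6 = -42$)
$q = -7$ ($q = \frac{-4 + 2 \left(-5\right)}{2} = \frac{-4 - 10}{2} = \frac{1}{2} \left(-14\right) = -7$)
$- 9 q + F{\left(-6,-3 \right)} = \left(-9\right) \left(-7\right) - 42 = 63 - 42 = 21$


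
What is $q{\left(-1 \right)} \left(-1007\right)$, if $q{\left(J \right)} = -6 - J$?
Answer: $5035$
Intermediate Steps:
$q{\left(-1 \right)} \left(-1007\right) = \left(-6 - -1\right) \left(-1007\right) = \left(-6 + 1\right) \left(-1007\right) = \left(-5\right) \left(-1007\right) = 5035$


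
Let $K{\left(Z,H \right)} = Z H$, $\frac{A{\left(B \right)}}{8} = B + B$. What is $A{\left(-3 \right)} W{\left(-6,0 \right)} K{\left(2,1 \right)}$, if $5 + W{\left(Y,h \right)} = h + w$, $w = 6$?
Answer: $-96$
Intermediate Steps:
$A{\left(B \right)} = 16 B$ ($A{\left(B \right)} = 8 \left(B + B\right) = 8 \cdot 2 B = 16 B$)
$K{\left(Z,H \right)} = H Z$
$W{\left(Y,h \right)} = 1 + h$ ($W{\left(Y,h \right)} = -5 + \left(h + 6\right) = -5 + \left(6 + h\right) = 1 + h$)
$A{\left(-3 \right)} W{\left(-6,0 \right)} K{\left(2,1 \right)} = 16 \left(-3\right) \left(1 + 0\right) 1 \cdot 2 = \left(-48\right) 1 \cdot 2 = \left(-48\right) 2 = -96$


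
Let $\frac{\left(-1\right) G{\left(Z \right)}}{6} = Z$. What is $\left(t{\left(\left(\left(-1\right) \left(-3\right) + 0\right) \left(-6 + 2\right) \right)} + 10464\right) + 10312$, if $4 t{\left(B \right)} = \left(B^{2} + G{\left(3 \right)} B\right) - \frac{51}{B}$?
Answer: $\frac{333873}{16} \approx 20867.0$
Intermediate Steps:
$G{\left(Z \right)} = - 6 Z$
$t{\left(B \right)} = - \frac{51}{4 B} - \frac{9 B}{2} + \frac{B^{2}}{4}$ ($t{\left(B \right)} = \frac{\left(B^{2} + \left(-6\right) 3 B\right) - \frac{51}{B}}{4} = \frac{\left(B^{2} - 18 B\right) - \frac{51}{B}}{4} = \frac{B^{2} - \frac{51}{B} - 18 B}{4} = - \frac{51}{4 B} - \frac{9 B}{2} + \frac{B^{2}}{4}$)
$\left(t{\left(\left(\left(-1\right) \left(-3\right) + 0\right) \left(-6 + 2\right) \right)} + 10464\right) + 10312 = \left(\frac{-51 + \left(\left(\left(-1\right) \left(-3\right) + 0\right) \left(-6 + 2\right)\right)^{2} \left(-18 + \left(\left(-1\right) \left(-3\right) + 0\right) \left(-6 + 2\right)\right)}{4 \left(\left(-1\right) \left(-3\right) + 0\right) \left(-6 + 2\right)} + 10464\right) + 10312 = \left(\frac{-51 + \left(\left(3 + 0\right) \left(-4\right)\right)^{2} \left(-18 + \left(3 + 0\right) \left(-4\right)\right)}{4 \left(3 + 0\right) \left(-4\right)} + 10464\right) + 10312 = \left(\frac{-51 + \left(3 \left(-4\right)\right)^{2} \left(-18 + 3 \left(-4\right)\right)}{4 \cdot 3 \left(-4\right)} + 10464\right) + 10312 = \left(\frac{-51 + \left(-12\right)^{2} \left(-18 - 12\right)}{4 \left(-12\right)} + 10464\right) + 10312 = \left(\frac{1}{4} \left(- \frac{1}{12}\right) \left(-51 + 144 \left(-30\right)\right) + 10464\right) + 10312 = \left(\frac{1}{4} \left(- \frac{1}{12}\right) \left(-51 - 4320\right) + 10464\right) + 10312 = \left(\frac{1}{4} \left(- \frac{1}{12}\right) \left(-4371\right) + 10464\right) + 10312 = \left(\frac{1457}{16} + 10464\right) + 10312 = \frac{168881}{16} + 10312 = \frac{333873}{16}$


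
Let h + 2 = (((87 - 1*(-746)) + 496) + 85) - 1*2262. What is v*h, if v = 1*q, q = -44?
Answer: 37400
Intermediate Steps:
v = -44 (v = 1*(-44) = -44)
h = -850 (h = -2 + ((((87 - 1*(-746)) + 496) + 85) - 1*2262) = -2 + ((((87 + 746) + 496) + 85) - 2262) = -2 + (((833 + 496) + 85) - 2262) = -2 + ((1329 + 85) - 2262) = -2 + (1414 - 2262) = -2 - 848 = -850)
v*h = -44*(-850) = 37400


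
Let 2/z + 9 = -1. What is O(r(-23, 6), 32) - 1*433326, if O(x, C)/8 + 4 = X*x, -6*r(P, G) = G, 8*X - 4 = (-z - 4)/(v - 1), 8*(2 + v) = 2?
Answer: -23834986/55 ≈ -4.3336e+5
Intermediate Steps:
z = -⅕ (z = 2/(-9 - 1) = 2/(-10) = 2*(-⅒) = -⅕ ≈ -0.20000)
v = -7/4 (v = -2 + (⅛)*2 = -2 + ¼ = -7/4 ≈ -1.7500)
X = 37/55 (X = ½ + ((-1*(-⅕) - 4)/(-7/4 - 1))/8 = ½ + ((⅕ - 4)/(-11/4))/8 = ½ + (-19/5*(-4/11))/8 = ½ + (⅛)*(76/55) = ½ + 19/110 = 37/55 ≈ 0.67273)
r(P, G) = -G/6
O(x, C) = -32 + 296*x/55 (O(x, C) = -32 + 8*(37*x/55) = -32 + 296*x/55)
O(r(-23, 6), 32) - 1*433326 = (-32 + 296*(-⅙*6)/55) - 1*433326 = (-32 + (296/55)*(-1)) - 433326 = (-32 - 296/55) - 433326 = -2056/55 - 433326 = -23834986/55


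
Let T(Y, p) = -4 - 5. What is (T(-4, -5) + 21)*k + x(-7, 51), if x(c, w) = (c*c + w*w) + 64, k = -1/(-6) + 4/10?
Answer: 13604/5 ≈ 2720.8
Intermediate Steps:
T(Y, p) = -9
k = 17/30 (k = -1*(-⅙) + 4*(⅒) = ⅙ + ⅖ = 17/30 ≈ 0.56667)
x(c, w) = 64 + c² + w² (x(c, w) = (c² + w²) + 64 = 64 + c² + w²)
(T(-4, -5) + 21)*k + x(-7, 51) = (-9 + 21)*(17/30) + (64 + (-7)² + 51²) = 12*(17/30) + (64 + 49 + 2601) = 34/5 + 2714 = 13604/5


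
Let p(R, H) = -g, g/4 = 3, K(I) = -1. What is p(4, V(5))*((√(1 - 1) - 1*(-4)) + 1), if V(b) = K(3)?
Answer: -60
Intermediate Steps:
V(b) = -1
g = 12 (g = 4*3 = 12)
p(R, H) = -12 (p(R, H) = -1*12 = -12)
p(4, V(5))*((√(1 - 1) - 1*(-4)) + 1) = -12*((√(1 - 1) - 1*(-4)) + 1) = -12*((√0 + 4) + 1) = -12*((0 + 4) + 1) = -12*(4 + 1) = -12*5 = -60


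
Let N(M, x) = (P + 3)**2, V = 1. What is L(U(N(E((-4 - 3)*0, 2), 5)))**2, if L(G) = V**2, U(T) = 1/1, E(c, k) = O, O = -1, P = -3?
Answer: 1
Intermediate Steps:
E(c, k) = -1
N(M, x) = 0 (N(M, x) = (-3 + 3)**2 = 0**2 = 0)
U(T) = 1
L(G) = 1 (L(G) = 1**2 = 1)
L(U(N(E((-4 - 3)*0, 2), 5)))**2 = 1**2 = 1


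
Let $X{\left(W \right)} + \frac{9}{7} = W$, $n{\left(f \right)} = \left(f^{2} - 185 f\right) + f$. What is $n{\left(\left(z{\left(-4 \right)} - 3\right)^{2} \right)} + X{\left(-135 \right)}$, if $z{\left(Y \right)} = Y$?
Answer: $- \frac{47259}{7} \approx -6751.3$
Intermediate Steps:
$n{\left(f \right)} = f^{2} - 184 f$
$X{\left(W \right)} = - \frac{9}{7} + W$
$n{\left(\left(z{\left(-4 \right)} - 3\right)^{2} \right)} + X{\left(-135 \right)} = \left(-4 - 3\right)^{2} \left(-184 + \left(-4 - 3\right)^{2}\right) - \frac{954}{7} = \left(-7\right)^{2} \left(-184 + \left(-7\right)^{2}\right) - \frac{954}{7} = 49 \left(-184 + 49\right) - \frac{954}{7} = 49 \left(-135\right) - \frac{954}{7} = -6615 - \frac{954}{7} = - \frac{47259}{7}$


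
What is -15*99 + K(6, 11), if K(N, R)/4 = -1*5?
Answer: -1505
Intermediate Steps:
K(N, R) = -20 (K(N, R) = 4*(-1*5) = 4*(-5) = -20)
-15*99 + K(6, 11) = -15*99 - 20 = -1485 - 20 = -1505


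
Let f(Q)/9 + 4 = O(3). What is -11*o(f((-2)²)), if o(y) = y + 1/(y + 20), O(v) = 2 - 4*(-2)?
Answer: -43967/74 ≈ -594.15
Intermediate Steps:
O(v) = 10 (O(v) = 2 + 8 = 10)
f(Q) = 54 (f(Q) = -36 + 9*10 = -36 + 90 = 54)
o(y) = y + 1/(20 + y)
-11*o(f((-2)²)) = -11*(1 + 54² + 20*54)/(20 + 54) = -11*(1 + 2916 + 1080)/74 = -11*3997/74 = -43967/74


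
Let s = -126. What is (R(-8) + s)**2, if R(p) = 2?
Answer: 15376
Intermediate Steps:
(R(-8) + s)**2 = (2 - 126)**2 = (-124)**2 = 15376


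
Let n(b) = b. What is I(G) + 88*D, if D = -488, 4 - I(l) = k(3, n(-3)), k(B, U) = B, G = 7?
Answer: -42943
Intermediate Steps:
I(l) = 1 (I(l) = 4 - 1*3 = 4 - 3 = 1)
I(G) + 88*D = 1 + 88*(-488) = 1 - 42944 = -42943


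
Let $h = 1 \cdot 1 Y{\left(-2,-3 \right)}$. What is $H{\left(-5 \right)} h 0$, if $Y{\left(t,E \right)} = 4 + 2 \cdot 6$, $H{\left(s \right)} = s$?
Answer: $0$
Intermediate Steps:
$Y{\left(t,E \right)} = 16$ ($Y{\left(t,E \right)} = 4 + 12 = 16$)
$h = 16$ ($h = 1 \cdot 1 \cdot 16 = 1 \cdot 16 = 16$)
$H{\left(-5 \right)} h 0 = \left(-5\right) 16 \cdot 0 = \left(-80\right) 0 = 0$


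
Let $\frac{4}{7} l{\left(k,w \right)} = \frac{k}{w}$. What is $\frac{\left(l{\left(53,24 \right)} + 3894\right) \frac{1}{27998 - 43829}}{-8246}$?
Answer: $\frac{374195}{12532072896} \approx 2.9859 \cdot 10^{-5}$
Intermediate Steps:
$l{\left(k,w \right)} = \frac{7 k}{4 w}$ ($l{\left(k,w \right)} = \frac{7 \frac{k}{w}}{4} = \frac{7 k}{4 w}$)
$\frac{\left(l{\left(53,24 \right)} + 3894\right) \frac{1}{27998 - 43829}}{-8246} = \frac{\left(\frac{7}{4} \cdot 53 \cdot \frac{1}{24} + 3894\right) \frac{1}{27998 - 43829}}{-8246} = \frac{\frac{7}{4} \cdot 53 \cdot \frac{1}{24} + 3894}{-15831} \left(- \frac{1}{8246}\right) = \left(\frac{371}{96} + 3894\right) \left(- \frac{1}{15831}\right) \left(- \frac{1}{8246}\right) = \frac{374195}{96} \left(- \frac{1}{15831}\right) \left(- \frac{1}{8246}\right) = \left(- \frac{374195}{1519776}\right) \left(- \frac{1}{8246}\right) = \frac{374195}{12532072896}$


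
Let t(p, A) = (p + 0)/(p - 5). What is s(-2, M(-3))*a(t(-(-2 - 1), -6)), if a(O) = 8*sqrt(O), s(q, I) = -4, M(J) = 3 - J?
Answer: -16*I*sqrt(6) ≈ -39.192*I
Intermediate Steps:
t(p, A) = p/(-5 + p)
s(-2, M(-3))*a(t(-(-2 - 1), -6)) = -32*sqrt((-(-2 - 1))/(-5 - (-2 - 1))) = -32*sqrt((-1*(-3))/(-5 - 1*(-3))) = -32*sqrt(3/(-5 + 3)) = -32*sqrt(3/(-2)) = -32*sqrt(3*(-1/2)) = -32*sqrt(-3/2) = -32*I*sqrt(6)/2 = -16*I*sqrt(6)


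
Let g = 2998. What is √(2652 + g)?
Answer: 5*√226 ≈ 75.167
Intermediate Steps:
√(2652 + g) = √(2652 + 2998) = √5650 = 5*√226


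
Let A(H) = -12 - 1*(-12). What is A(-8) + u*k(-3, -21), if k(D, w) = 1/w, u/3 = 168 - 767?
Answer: 599/7 ≈ 85.571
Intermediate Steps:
u = -1797 (u = 3*(168 - 767) = 3*(-599) = -1797)
A(H) = 0 (A(H) = -12 + 12 = 0)
A(-8) + u*k(-3, -21) = 0 - 1797/(-21) = 0 - 1797*(-1/21) = 0 + 599/7 = 599/7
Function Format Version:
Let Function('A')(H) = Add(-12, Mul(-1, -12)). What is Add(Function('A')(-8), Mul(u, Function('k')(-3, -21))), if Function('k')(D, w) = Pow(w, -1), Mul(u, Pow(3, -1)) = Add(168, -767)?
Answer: Rational(599, 7) ≈ 85.571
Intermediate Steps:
u = -1797 (u = Mul(3, Add(168, -767)) = Mul(3, -599) = -1797)
Function('A')(H) = 0 (Function('A')(H) = Add(-12, 12) = 0)
Add(Function('A')(-8), Mul(u, Function('k')(-3, -21))) = Add(0, Mul(-1797, Pow(-21, -1))) = Add(0, Mul(-1797, Rational(-1, 21))) = Add(0, Rational(599, 7)) = Rational(599, 7)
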